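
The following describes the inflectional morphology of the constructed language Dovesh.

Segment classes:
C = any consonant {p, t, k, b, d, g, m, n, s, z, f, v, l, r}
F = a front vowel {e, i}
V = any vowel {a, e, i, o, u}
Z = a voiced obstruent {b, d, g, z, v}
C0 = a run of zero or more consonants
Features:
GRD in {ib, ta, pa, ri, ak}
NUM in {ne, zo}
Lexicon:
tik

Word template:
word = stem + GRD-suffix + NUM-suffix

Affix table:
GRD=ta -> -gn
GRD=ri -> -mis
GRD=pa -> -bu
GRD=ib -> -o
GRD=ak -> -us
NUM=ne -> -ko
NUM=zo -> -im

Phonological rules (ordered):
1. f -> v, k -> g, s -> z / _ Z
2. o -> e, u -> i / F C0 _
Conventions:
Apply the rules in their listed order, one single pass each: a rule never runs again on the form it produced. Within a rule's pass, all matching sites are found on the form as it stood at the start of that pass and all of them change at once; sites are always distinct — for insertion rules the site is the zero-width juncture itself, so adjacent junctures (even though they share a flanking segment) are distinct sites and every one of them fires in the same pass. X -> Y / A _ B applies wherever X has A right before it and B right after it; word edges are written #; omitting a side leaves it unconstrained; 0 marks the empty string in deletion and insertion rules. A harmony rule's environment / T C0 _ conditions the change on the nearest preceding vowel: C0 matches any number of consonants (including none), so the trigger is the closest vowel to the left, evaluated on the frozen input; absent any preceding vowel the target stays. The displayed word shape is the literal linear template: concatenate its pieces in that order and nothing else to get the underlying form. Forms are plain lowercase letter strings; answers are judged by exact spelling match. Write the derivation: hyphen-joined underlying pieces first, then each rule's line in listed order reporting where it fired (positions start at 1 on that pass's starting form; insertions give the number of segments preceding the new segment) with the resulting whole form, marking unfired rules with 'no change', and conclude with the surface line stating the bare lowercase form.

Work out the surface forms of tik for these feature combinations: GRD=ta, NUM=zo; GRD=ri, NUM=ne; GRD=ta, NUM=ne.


cell GRD=ta, NUM=zo:
underlying: tik-gn-im
1. f -> v, k -> g, s -> z / _ Z: fires at position(s) 3: tiggnim
2. o -> e, u -> i / F C0 _: no change
surface: tiggnim

cell GRD=ri, NUM=ne:
underlying: tik-mis-ko
1. f -> v, k -> g, s -> z / _ Z: no change
2. o -> e, u -> i / F C0 _: fires at position(s) 8: tikmiske
surface: tikmiske

cell GRD=ta, NUM=ne:
underlying: tik-gn-ko
1. f -> v, k -> g, s -> z / _ Z: fires at position(s) 3: tiggnko
2. o -> e, u -> i / F C0 _: fires at position(s) 7: tiggnke
surface: tiggnke


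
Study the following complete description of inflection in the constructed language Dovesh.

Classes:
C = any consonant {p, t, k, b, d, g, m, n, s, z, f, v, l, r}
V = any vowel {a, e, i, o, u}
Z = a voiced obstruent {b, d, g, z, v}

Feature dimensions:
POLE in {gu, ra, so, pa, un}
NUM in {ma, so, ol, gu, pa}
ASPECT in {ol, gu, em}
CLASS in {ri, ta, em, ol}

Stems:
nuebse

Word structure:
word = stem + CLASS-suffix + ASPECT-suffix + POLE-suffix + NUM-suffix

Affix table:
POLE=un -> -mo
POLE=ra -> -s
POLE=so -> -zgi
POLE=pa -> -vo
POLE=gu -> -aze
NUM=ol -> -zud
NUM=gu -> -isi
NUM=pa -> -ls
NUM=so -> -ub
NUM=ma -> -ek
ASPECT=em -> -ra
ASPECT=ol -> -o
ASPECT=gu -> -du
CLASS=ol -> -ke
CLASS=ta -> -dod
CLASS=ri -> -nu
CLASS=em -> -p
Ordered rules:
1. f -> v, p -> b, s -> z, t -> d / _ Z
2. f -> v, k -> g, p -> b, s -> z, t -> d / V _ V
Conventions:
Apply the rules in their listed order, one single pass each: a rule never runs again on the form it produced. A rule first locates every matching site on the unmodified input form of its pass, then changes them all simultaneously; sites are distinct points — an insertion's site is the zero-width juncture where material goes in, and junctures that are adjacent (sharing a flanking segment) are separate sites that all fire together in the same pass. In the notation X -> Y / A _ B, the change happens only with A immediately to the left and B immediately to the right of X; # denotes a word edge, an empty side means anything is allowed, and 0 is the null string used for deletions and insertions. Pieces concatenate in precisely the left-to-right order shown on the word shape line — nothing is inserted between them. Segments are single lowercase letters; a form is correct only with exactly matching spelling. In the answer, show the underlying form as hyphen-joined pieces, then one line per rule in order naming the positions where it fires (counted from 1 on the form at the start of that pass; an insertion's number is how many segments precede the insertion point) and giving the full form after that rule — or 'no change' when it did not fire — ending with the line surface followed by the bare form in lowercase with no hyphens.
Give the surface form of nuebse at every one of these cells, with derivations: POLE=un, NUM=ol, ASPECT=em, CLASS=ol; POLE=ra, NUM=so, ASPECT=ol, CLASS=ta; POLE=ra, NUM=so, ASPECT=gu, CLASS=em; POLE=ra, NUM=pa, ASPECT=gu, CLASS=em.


cell POLE=un, NUM=ol, ASPECT=em, CLASS=ol:
underlying: nuebse-ke-ra-mo-zud
1. f -> v, p -> b, s -> z, t -> d / _ Z: no change
2. f -> v, k -> g, p -> b, s -> z, t -> d / V _ V: fires at position(s) 7: nuebsegeramozud
surface: nuebsegeramozud

cell POLE=ra, NUM=so, ASPECT=ol, CLASS=ta:
underlying: nuebse-dod-o-s-ub
1. f -> v, p -> b, s -> z, t -> d / _ Z: no change
2. f -> v, k -> g, p -> b, s -> z, t -> d / V _ V: fires at position(s) 11: nuebsedodozub
surface: nuebsedodozub

cell POLE=ra, NUM=so, ASPECT=gu, CLASS=em:
underlying: nuebse-p-du-s-ub
1. f -> v, p -> b, s -> z, t -> d / _ Z: fires at position(s) 7: nuebsebdusub
2. f -> v, k -> g, p -> b, s -> z, t -> d / V _ V: fires at position(s) 10: nuebsebduzub
surface: nuebsebduzub

cell POLE=ra, NUM=pa, ASPECT=gu, CLASS=em:
underlying: nuebse-p-du-s-ls
1. f -> v, p -> b, s -> z, t -> d / _ Z: fires at position(s) 7: nuebsebdusls
2. f -> v, k -> g, p -> b, s -> z, t -> d / V _ V: no change
surface: nuebsebdusls


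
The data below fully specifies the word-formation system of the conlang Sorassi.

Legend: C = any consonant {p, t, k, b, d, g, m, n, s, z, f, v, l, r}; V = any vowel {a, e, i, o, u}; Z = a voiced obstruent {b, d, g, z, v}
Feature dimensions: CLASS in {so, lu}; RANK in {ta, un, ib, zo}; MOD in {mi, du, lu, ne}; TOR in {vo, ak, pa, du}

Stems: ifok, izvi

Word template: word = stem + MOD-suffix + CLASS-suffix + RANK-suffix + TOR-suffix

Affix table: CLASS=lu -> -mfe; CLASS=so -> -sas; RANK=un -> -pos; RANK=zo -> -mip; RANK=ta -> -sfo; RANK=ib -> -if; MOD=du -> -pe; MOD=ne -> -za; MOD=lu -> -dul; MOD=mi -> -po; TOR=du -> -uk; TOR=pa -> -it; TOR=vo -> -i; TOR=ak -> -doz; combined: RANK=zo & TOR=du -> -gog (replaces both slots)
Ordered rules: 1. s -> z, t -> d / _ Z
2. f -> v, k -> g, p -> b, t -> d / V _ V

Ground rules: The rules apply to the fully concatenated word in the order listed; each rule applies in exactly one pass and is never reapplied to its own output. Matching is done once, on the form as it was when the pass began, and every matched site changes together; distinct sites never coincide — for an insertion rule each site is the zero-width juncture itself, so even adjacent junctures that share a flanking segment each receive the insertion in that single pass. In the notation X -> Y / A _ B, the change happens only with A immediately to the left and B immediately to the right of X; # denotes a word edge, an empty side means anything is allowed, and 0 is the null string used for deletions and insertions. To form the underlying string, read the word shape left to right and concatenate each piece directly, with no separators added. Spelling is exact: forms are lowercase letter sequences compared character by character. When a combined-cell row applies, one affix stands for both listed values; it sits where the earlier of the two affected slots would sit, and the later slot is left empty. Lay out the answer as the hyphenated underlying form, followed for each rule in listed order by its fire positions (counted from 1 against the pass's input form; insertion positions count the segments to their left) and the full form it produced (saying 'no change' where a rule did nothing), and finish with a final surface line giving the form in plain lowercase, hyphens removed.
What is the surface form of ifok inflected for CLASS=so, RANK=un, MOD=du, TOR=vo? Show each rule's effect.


underlying: ifok-pe-sas-pos-i
1. s -> z, t -> d / _ Z: no change
2. f -> v, k -> g, p -> b, t -> d / V _ V: fires at position(s) 2: ivokpesasposi
surface: ivokpesasposi


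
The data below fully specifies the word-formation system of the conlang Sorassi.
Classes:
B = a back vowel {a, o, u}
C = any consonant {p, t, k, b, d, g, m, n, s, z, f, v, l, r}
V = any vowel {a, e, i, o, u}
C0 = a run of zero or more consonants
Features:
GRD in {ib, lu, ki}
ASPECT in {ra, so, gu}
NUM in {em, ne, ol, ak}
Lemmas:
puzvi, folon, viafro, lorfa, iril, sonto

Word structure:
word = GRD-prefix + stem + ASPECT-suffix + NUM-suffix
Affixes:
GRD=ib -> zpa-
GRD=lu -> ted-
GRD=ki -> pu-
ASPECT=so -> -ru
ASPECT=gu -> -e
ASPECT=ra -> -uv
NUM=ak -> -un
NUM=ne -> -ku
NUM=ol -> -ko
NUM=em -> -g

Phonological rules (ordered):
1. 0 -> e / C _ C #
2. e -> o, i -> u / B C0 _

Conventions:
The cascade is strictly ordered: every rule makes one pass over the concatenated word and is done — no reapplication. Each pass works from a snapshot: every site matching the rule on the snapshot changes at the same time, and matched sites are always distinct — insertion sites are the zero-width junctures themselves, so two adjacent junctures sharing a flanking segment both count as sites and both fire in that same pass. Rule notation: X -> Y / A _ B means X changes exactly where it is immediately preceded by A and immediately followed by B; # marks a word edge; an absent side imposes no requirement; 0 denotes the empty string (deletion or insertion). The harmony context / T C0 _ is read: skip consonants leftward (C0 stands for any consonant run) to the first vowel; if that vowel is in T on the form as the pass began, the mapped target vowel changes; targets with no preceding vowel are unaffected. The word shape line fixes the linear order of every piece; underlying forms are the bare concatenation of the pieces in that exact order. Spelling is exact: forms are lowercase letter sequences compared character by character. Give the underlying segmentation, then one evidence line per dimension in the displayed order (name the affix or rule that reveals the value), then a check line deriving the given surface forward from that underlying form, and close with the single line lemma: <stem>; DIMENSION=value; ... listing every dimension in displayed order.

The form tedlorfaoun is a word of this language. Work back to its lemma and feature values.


underlying: ted-lorfa-e-un
GRD=lu - signalled by the affix ted-
ASPECT=gu - signalled by the affix -e
NUM=ak - signalled by the affix -un
check: tedlorfaeun -> tedlorfaeun -> tedlorfaoun
lemma: lorfa; GRD=lu; ASPECT=gu; NUM=ak


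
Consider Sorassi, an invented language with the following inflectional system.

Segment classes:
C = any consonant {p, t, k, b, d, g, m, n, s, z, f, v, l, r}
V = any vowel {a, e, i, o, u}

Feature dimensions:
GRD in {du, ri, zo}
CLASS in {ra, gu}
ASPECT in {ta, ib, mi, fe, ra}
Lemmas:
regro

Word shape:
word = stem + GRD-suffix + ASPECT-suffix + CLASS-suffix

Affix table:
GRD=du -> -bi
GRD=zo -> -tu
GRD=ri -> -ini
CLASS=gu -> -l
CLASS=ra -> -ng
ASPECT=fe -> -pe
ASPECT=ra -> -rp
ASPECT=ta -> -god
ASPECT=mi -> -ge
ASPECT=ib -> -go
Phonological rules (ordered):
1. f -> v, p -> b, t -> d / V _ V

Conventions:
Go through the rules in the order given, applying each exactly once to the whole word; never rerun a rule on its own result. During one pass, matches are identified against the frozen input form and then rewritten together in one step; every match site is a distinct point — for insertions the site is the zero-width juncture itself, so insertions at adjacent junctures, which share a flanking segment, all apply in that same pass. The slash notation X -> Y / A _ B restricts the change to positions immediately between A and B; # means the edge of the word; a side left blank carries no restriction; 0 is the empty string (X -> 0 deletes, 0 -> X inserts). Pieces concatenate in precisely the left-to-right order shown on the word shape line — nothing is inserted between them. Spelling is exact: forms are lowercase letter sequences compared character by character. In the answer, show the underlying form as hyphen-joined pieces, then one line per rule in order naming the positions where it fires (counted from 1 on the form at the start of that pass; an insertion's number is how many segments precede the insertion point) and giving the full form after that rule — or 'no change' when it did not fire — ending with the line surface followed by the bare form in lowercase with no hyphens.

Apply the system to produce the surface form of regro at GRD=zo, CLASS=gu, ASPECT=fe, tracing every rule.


underlying: regro-tu-pe-l
1. f -> v, p -> b, t -> d / V _ V: fires at position(s) 6, 8: regrodubel
surface: regrodubel


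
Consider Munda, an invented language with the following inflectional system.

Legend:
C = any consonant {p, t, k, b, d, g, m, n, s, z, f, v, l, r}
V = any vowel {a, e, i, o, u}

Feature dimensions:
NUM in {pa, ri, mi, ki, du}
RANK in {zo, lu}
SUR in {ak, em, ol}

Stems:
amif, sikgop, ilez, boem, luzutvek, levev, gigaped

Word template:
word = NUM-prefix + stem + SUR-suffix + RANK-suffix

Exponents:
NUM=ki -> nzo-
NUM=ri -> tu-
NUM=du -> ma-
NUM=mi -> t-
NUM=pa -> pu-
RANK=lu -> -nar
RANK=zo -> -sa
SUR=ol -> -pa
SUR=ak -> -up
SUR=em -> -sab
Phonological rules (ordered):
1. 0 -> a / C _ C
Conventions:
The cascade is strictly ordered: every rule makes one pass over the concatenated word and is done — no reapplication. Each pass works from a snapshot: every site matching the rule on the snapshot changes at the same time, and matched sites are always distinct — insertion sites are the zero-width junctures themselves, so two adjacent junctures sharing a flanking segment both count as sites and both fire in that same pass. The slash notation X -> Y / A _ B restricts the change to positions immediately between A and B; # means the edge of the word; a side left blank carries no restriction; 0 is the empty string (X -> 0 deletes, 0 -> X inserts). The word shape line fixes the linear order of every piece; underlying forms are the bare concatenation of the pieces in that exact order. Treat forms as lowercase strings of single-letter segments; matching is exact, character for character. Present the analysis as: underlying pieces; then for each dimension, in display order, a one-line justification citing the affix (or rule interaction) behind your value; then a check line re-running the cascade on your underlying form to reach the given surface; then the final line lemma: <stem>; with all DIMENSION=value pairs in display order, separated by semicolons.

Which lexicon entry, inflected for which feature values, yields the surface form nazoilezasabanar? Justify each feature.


underlying: nzo-ilez-sab-nar
NUM=ki - signalled by the affix nzo-
RANK=lu - signalled by the affix -nar
SUR=em - signalled by the affix -sab
check: nzoilezsabnar -> nazoilezasabanar
lemma: ilez; NUM=ki; RANK=lu; SUR=em


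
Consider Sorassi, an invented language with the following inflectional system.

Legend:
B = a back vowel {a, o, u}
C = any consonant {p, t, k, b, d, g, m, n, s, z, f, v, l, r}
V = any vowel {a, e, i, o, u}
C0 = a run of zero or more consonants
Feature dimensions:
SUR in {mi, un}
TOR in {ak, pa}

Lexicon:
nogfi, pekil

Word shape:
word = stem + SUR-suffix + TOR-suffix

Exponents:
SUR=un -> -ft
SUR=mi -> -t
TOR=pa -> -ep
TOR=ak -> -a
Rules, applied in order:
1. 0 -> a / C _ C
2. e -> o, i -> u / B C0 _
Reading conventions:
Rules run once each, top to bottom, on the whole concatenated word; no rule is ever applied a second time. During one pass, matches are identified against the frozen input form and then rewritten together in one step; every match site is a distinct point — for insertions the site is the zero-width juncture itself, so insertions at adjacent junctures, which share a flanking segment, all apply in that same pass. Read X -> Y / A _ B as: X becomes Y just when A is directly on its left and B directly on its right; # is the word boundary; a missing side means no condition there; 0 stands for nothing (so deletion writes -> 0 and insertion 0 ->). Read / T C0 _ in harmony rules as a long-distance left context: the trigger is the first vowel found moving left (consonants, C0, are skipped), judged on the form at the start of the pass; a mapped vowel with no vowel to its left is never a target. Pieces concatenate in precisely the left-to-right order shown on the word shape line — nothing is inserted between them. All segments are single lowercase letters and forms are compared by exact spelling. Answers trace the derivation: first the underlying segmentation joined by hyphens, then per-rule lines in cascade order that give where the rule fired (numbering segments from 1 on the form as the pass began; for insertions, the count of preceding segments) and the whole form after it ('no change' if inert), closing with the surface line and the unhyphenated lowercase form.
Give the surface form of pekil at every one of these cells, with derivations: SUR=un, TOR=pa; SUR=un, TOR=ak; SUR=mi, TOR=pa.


cell SUR=un, TOR=pa:
underlying: pekil-ft-ep
1. 0 -> a / C _ C: inserts after position(s) 5, 6: pekilafatep
2. e -> o, i -> u / B C0 _: fires at position(s) 10: pekilafatop
surface: pekilafatop

cell SUR=un, TOR=ak:
underlying: pekil-ft-a
1. 0 -> a / C _ C: inserts after position(s) 5, 6: pekilafata
2. e -> o, i -> u / B C0 _: no change
surface: pekilafata

cell SUR=mi, TOR=pa:
underlying: pekil-t-ep
1. 0 -> a / C _ C: inserts after position(s) 5: pekilatep
2. e -> o, i -> u / B C0 _: fires at position(s) 8: pekilatop
surface: pekilatop


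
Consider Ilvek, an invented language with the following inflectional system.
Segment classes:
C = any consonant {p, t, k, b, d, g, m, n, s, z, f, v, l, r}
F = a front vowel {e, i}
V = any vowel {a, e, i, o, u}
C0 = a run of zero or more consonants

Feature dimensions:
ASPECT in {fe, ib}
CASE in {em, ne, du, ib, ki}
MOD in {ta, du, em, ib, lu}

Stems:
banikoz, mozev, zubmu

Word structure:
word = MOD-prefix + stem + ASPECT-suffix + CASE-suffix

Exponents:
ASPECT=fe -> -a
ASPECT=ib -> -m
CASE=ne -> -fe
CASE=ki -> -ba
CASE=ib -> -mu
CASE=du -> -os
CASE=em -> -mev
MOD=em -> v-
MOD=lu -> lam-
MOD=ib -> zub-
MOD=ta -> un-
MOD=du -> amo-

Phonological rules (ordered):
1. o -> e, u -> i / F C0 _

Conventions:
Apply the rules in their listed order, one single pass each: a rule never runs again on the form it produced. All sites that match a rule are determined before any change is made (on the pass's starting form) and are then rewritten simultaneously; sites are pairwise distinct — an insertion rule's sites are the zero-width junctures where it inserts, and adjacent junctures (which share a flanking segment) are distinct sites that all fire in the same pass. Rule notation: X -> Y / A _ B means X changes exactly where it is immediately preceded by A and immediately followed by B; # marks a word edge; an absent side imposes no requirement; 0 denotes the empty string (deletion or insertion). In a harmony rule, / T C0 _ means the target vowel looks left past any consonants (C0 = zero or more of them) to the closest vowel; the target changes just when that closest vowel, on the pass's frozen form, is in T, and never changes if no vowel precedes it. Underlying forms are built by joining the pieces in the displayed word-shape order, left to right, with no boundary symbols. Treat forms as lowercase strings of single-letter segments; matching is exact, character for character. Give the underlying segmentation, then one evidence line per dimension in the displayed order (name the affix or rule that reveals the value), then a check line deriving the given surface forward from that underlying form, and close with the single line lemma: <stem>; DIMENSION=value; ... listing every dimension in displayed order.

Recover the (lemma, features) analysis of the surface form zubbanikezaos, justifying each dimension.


underlying: zub-banikoz-a-os
ASPECT=fe - signalled by the affix -a
CASE=du - signalled by the affix -os
MOD=ib - signalled by the affix zub-
check: zubbanikozaos -> zubbanikezaos
lemma: banikoz; ASPECT=fe; CASE=du; MOD=ib


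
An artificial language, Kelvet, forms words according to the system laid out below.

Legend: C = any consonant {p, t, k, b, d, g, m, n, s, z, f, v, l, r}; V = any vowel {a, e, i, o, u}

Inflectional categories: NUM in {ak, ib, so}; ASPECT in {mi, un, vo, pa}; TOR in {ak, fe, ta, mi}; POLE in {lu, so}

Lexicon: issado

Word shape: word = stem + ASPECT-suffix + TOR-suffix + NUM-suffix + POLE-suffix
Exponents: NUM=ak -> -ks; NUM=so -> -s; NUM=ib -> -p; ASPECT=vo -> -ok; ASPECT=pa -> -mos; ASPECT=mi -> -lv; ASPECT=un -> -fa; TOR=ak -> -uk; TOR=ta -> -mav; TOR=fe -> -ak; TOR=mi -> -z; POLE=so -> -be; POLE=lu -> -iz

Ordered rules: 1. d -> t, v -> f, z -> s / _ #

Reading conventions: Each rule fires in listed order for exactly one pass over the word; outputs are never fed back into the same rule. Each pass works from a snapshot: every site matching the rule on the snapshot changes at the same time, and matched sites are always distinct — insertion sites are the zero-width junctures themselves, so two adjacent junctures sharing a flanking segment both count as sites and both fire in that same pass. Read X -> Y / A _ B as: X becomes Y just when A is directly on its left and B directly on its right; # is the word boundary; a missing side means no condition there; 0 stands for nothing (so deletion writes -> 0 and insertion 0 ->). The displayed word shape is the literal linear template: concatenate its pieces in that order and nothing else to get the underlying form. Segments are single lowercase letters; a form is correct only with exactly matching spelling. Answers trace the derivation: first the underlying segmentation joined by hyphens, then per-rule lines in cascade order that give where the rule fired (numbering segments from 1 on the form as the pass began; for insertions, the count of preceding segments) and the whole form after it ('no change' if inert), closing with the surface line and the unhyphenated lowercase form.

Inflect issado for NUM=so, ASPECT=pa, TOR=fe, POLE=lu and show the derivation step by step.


underlying: issado-mos-ak-s-iz
1. d -> t, v -> f, z -> s / _ #: fires at position(s) 14: issadomosaksis
surface: issadomosaksis


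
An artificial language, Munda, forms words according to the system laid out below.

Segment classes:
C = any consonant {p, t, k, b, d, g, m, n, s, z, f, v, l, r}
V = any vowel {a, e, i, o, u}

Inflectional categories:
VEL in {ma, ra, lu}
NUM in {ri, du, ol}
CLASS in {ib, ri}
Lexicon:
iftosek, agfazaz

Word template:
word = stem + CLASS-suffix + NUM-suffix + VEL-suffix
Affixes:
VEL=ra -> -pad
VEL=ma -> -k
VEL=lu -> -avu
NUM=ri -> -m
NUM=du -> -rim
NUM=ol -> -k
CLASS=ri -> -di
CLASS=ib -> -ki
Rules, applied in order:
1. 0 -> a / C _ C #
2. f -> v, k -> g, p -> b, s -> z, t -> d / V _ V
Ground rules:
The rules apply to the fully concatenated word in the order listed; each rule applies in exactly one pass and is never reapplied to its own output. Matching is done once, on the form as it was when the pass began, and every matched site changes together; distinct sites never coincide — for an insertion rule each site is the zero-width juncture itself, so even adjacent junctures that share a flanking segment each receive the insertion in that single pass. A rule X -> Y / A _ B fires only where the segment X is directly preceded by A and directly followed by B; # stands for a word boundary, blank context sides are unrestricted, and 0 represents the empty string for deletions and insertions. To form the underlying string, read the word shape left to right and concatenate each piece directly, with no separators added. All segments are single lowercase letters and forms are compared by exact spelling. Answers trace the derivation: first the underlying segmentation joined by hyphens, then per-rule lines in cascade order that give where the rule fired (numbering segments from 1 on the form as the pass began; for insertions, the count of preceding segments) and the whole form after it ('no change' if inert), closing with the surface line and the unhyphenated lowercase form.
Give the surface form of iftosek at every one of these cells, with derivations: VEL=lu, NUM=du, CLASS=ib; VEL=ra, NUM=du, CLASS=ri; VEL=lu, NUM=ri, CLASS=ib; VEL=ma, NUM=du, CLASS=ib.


cell VEL=lu, NUM=du, CLASS=ib:
underlying: iftosek-ki-rim-avu
1. 0 -> a / C _ C #: no change
2. f -> v, k -> g, p -> b, s -> z, t -> d / V _ V: fires at position(s) 5: iftozekkirimavu
surface: iftozekkirimavu

cell VEL=ra, NUM=du, CLASS=ri:
underlying: iftosek-di-rim-pad
1. 0 -> a / C _ C #: no change
2. f -> v, k -> g, p -> b, s -> z, t -> d / V _ V: fires at position(s) 5: iftozekdirimpad
surface: iftozekdirimpad

cell VEL=lu, NUM=ri, CLASS=ib:
underlying: iftosek-ki-m-avu
1. 0 -> a / C _ C #: no change
2. f -> v, k -> g, p -> b, s -> z, t -> d / V _ V: fires at position(s) 5: iftozekkimavu
surface: iftozekkimavu

cell VEL=ma, NUM=du, CLASS=ib:
underlying: iftosek-ki-rim-k
1. 0 -> a / C _ C #: inserts after position(s) 12: iftosekkirimak
2. f -> v, k -> g, p -> b, s -> z, t -> d / V _ V: fires at position(s) 5: iftozekkirimak
surface: iftozekkirimak


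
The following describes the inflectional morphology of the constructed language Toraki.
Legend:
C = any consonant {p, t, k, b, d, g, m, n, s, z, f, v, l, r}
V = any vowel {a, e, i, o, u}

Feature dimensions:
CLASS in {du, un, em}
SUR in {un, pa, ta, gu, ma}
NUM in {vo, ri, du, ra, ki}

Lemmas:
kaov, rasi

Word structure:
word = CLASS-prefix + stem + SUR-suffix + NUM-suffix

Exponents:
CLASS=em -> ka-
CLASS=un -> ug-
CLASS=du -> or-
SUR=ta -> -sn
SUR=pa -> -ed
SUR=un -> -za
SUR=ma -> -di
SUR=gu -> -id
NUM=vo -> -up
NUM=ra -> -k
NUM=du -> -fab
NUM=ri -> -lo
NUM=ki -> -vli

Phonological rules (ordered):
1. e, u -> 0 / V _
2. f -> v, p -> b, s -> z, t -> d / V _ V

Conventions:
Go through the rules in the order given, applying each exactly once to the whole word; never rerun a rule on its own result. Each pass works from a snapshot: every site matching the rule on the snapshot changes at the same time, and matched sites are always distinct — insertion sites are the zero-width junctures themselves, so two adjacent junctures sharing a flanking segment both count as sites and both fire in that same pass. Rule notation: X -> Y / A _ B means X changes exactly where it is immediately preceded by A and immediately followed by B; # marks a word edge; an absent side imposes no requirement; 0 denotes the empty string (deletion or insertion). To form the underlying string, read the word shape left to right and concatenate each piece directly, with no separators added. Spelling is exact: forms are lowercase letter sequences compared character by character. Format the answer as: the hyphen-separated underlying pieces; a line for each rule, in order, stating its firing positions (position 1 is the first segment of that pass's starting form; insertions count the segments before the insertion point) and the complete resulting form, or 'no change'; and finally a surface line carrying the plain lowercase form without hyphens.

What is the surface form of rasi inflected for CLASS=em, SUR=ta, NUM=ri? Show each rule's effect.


underlying: ka-rasi-sn-lo
1. e, u -> 0 / V _: no change
2. f -> v, p -> b, s -> z, t -> d / V _ V: fires at position(s) 5: karazisnlo
surface: karazisnlo


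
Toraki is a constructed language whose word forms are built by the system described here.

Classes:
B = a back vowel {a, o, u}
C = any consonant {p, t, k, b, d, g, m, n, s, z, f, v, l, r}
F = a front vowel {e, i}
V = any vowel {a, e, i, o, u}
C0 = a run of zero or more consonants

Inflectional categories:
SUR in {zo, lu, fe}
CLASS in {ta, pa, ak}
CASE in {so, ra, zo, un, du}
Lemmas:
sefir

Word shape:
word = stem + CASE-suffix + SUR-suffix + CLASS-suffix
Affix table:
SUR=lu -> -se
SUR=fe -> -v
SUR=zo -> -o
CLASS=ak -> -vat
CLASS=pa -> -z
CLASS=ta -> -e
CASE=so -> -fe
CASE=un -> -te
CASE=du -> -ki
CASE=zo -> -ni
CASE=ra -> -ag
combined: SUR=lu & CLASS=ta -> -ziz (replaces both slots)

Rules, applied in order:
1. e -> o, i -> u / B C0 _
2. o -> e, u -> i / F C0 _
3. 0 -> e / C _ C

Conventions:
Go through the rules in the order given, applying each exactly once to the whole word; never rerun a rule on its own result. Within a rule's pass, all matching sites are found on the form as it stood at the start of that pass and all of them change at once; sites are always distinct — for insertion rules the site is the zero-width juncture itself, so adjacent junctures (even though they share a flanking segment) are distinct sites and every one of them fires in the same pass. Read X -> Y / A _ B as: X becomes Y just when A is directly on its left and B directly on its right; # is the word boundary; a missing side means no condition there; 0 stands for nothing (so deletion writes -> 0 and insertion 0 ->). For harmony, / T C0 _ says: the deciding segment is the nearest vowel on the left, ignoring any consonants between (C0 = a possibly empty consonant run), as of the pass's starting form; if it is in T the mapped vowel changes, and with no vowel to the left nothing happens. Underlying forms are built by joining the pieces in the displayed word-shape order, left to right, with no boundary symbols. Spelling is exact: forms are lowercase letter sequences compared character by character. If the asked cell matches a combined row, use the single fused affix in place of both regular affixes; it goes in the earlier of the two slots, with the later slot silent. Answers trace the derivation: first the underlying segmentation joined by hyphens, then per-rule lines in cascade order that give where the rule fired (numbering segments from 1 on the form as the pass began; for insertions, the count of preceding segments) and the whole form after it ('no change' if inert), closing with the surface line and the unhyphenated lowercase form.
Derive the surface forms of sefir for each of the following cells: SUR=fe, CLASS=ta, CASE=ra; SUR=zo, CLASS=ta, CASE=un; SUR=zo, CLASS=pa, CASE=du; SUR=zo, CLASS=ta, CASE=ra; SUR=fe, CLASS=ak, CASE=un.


cell SUR=fe, CLASS=ta, CASE=ra:
underlying: sefir-ag-v-e
1. e -> o, i -> u / B C0 _: fires at position(s) 9: sefiragvo
2. o -> e, u -> i / F C0 _: no change
3. 0 -> e / C _ C: inserts after position(s) 7: sefiragevo
surface: sefiragevo

cell SUR=zo, CLASS=ta, CASE=un:
underlying: sefir-te-o-e
1. e -> o, i -> u / B C0 _: fires at position(s) 9: sefirteoo
2. o -> e, u -> i / F C0 _: fires at position(s) 8: sefirteeo
3. 0 -> e / C _ C: inserts after position(s) 5: sefireteeo
surface: sefireteeo

cell SUR=zo, CLASS=pa, CASE=du:
underlying: sefir-ki-o-z
1. e -> o, i -> u / B C0 _: no change
2. o -> e, u -> i / F C0 _: fires at position(s) 8: sefirkiez
3. 0 -> e / C _ C: inserts after position(s) 5: sefirekiez
surface: sefirekiez

cell SUR=zo, CLASS=ta, CASE=ra:
underlying: sefir-ag-o-e
1. e -> o, i -> u / B C0 _: fires at position(s) 9: sefiragoo
2. o -> e, u -> i / F C0 _: no change
3. 0 -> e / C _ C: no change
surface: sefiragoo

cell SUR=fe, CLASS=ak, CASE=un:
underlying: sefir-te-v-vat
1. e -> o, i -> u / B C0 _: no change
2. o -> e, u -> i / F C0 _: no change
3. 0 -> e / C _ C: inserts after position(s) 5, 8: sefiretevevat
surface: sefiretevevat


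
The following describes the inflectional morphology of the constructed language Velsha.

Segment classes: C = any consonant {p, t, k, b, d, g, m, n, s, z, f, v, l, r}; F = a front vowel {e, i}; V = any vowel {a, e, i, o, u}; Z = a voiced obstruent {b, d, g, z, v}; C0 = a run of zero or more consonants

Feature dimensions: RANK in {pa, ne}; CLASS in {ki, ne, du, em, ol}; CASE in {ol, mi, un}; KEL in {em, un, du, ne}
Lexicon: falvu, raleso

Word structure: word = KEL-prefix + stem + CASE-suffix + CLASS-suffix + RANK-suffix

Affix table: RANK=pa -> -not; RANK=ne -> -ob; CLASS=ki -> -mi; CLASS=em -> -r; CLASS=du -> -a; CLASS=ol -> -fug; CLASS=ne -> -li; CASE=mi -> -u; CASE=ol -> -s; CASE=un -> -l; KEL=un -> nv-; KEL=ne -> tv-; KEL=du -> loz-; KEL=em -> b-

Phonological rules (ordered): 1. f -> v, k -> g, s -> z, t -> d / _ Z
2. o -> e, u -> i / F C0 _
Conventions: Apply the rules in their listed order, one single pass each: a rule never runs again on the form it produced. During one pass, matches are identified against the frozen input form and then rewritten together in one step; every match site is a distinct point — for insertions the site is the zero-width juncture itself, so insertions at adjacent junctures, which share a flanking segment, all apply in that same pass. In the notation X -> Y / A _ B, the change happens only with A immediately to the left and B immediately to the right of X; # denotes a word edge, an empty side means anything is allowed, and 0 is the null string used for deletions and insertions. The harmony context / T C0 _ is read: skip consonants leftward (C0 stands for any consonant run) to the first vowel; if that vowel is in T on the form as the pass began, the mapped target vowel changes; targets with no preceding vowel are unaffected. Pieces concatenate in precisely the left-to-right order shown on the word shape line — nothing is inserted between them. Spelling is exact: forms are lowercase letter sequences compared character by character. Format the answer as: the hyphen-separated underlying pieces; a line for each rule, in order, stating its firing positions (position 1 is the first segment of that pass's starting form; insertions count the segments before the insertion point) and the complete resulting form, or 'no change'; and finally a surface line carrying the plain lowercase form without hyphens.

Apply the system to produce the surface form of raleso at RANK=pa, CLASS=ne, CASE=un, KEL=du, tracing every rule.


underlying: loz-raleso-l-li-not
1. f -> v, k -> g, s -> z, t -> d / _ Z: no change
2. o -> e, u -> i / F C0 _: fires at position(s) 9, 14: lozralesellinet
surface: lozralesellinet


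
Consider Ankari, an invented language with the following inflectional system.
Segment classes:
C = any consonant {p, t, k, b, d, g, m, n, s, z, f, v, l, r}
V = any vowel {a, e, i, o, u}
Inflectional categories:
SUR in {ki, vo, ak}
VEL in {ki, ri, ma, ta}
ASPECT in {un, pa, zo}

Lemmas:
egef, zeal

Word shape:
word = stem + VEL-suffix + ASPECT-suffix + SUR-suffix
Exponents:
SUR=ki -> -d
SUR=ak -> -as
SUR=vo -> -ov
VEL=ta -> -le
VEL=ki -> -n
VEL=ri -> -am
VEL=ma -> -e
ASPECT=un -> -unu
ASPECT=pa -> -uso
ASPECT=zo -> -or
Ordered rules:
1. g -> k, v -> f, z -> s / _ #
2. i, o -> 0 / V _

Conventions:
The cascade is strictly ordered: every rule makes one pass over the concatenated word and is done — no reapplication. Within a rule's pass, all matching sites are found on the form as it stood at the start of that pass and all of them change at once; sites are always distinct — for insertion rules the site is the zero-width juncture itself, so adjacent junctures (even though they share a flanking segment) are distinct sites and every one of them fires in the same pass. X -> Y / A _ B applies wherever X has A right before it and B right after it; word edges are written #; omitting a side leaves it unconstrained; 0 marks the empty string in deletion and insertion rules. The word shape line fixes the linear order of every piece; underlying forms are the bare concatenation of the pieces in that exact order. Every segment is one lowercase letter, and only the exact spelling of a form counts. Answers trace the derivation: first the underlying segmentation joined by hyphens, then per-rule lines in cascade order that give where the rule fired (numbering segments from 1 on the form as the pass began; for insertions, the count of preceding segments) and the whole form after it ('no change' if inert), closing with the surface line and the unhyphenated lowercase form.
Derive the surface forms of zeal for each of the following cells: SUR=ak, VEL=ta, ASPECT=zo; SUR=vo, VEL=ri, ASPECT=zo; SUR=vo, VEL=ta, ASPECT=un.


cell SUR=ak, VEL=ta, ASPECT=zo:
underlying: zeal-le-or-as
1. g -> k, v -> f, z -> s / _ #: no change
2. i, o -> 0 / V _: fires at position(s) 7: zealleras
surface: zealleras

cell SUR=vo, VEL=ri, ASPECT=zo:
underlying: zeal-am-or-ov
1. g -> k, v -> f, z -> s / _ #: fires at position(s) 10: zealamorof
2. i, o -> 0 / V _: no change
surface: zealamorof

cell SUR=vo, VEL=ta, ASPECT=un:
underlying: zeal-le-unu-ov
1. g -> k, v -> f, z -> s / _ #: fires at position(s) 11: zealleunuof
2. i, o -> 0 / V _: fires at position(s) 10: zealleunuf
surface: zealleunuf


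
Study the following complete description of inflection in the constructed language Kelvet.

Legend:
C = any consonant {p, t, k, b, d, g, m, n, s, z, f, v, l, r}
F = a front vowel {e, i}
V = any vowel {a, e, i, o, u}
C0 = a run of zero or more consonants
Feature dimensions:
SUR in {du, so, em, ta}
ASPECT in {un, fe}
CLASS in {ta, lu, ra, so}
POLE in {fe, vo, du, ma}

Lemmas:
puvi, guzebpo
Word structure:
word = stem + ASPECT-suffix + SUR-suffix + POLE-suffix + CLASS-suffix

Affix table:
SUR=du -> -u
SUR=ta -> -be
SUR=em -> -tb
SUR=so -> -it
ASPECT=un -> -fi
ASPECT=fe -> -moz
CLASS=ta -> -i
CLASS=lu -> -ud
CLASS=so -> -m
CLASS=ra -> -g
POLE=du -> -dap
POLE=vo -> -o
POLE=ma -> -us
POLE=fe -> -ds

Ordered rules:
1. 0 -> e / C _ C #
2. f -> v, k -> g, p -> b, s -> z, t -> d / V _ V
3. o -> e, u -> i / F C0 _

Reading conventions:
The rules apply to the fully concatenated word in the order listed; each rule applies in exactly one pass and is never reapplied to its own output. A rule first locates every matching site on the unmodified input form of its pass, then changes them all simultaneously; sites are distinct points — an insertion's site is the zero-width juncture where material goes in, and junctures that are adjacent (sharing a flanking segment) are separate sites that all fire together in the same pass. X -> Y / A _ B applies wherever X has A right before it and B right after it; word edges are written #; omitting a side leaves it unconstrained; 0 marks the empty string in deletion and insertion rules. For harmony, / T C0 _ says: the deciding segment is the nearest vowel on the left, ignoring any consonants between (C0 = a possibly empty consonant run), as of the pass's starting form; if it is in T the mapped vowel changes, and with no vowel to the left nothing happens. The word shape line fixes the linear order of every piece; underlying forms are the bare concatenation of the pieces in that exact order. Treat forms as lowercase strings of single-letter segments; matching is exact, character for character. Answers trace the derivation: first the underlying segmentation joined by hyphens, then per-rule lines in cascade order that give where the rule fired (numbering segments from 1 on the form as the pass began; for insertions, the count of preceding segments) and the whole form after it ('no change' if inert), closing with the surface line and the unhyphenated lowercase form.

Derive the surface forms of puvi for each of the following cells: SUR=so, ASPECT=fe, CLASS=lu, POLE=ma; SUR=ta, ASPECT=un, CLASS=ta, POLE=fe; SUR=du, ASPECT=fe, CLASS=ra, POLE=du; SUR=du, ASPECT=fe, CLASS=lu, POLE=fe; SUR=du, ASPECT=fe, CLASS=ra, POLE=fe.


cell SUR=so, ASPECT=fe, CLASS=lu, POLE=ma:
underlying: puvi-moz-it-us-ud
1. 0 -> e / C _ C #: no change
2. f -> v, k -> g, p -> b, s -> z, t -> d / V _ V: fires at position(s) 9, 11: puvimoziduzud
3. o -> e, u -> i / F C0 _: fires at position(s) 6, 10: puvimezidizud
surface: puvimezidizud

cell SUR=ta, ASPECT=un, CLASS=ta, POLE=fe:
underlying: puvi-fi-be-ds-i
1. 0 -> e / C _ C #: no change
2. f -> v, k -> g, p -> b, s -> z, t -> d / V _ V: fires at position(s) 5: puvivibedsi
3. o -> e, u -> i / F C0 _: no change
surface: puvivibedsi

cell SUR=du, ASPECT=fe, CLASS=ra, POLE=du:
underlying: puvi-moz-u-dap-g
1. 0 -> e / C _ C #: inserts after position(s) 11: puvimozudapeg
2. f -> v, k -> g, p -> b, s -> z, t -> d / V _ V: fires at position(s) 11: puvimozudabeg
3. o -> e, u -> i / F C0 _: fires at position(s) 6: puvimezudabeg
surface: puvimezudabeg

cell SUR=du, ASPECT=fe, CLASS=lu, POLE=fe:
underlying: puvi-moz-u-ds-ud
1. 0 -> e / C _ C #: no change
2. f -> v, k -> g, p -> b, s -> z, t -> d / V _ V: no change
3. o -> e, u -> i / F C0 _: fires at position(s) 6: puvimezudsud
surface: puvimezudsud

cell SUR=du, ASPECT=fe, CLASS=ra, POLE=fe:
underlying: puvi-moz-u-ds-g
1. 0 -> e / C _ C #: inserts after position(s) 10: puvimozudseg
2. f -> v, k -> g, p -> b, s -> z, t -> d / V _ V: no change
3. o -> e, u -> i / F C0 _: fires at position(s) 6: puvimezudseg
surface: puvimezudseg
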